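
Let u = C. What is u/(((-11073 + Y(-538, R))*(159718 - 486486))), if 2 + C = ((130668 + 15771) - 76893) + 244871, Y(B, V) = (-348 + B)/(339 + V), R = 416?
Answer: 237383325/2732107574768 ≈ 8.6887e-5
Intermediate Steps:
Y(B, V) = (-348 + B)/(339 + V)
C = 314415 (C = -2 + (((130668 + 15771) - 76893) + 244871) = -2 + ((146439 - 76893) + 244871) = -2 + (69546 + 244871) = -2 + 314417 = 314415)
u = 314415
u/(((-11073 + Y(-538, R))*(159718 - 486486))) = 314415/(((-11073 + (-348 - 538)/(339 + 416))*(159718 - 486486))) = 314415/(((-11073 - 886/755)*(-326768))) = 314415/((-8361001/755*(-326768))) = 314415/(2732107574768/755) = 314415*(755/2732107574768) = 237383325/2732107574768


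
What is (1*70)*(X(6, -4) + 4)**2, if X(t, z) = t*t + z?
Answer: 90720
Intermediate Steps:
X(t, z) = z + t**2 (X(t, z) = t**2 + z = z + t**2)
(1*70)*(X(6, -4) + 4)**2 = (1*70)*((-4 + 6**2) + 4)**2 = 70*((-4 + 36) + 4)**2 = 70*(32 + 4)**2 = 70*36**2 = 70*1296 = 90720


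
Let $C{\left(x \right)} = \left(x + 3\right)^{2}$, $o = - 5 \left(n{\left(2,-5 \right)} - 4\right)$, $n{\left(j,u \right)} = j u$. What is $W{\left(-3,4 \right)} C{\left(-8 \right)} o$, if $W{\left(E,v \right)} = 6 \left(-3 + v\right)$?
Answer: $10500$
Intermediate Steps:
$W{\left(E,v \right)} = -18 + 6 v$
$o = 70$ ($o = - 5 \left(2 \left(-5\right) - 4\right) = - 5 \left(-10 - 4\right) = \left(-5\right) \left(-14\right) = 70$)
$C{\left(x \right)} = \left(3 + x\right)^{2}$
$W{\left(-3,4 \right)} C{\left(-8 \right)} o = \left(-18 + 6 \cdot 4\right) \left(3 - 8\right)^{2} \cdot 70 = \left(-18 + 24\right) \left(-5\right)^{2} \cdot 70 = 6 \cdot 25 \cdot 70 = 150 \cdot 70 = 10500$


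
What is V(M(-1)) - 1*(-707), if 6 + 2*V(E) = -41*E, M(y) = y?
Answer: 1449/2 ≈ 724.50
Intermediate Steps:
V(E) = -3 - 41*E/2 (V(E) = -3 + (-41*E)/2 = -3 - 41*E/2)
V(M(-1)) - 1*(-707) = (-3 - 41/2*(-1)) - 1*(-707) = (-3 + 41/2) + 707 = 35/2 + 707 = 1449/2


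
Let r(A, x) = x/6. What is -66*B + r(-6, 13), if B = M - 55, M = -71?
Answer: 49909/6 ≈ 8318.2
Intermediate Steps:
B = -126 (B = -71 - 55 = -126)
r(A, x) = x/6 (r(A, x) = x*(⅙) = x/6)
-66*B + r(-6, 13) = -66*(-126) + (⅙)*13 = 8316 + 13/6 = 49909/6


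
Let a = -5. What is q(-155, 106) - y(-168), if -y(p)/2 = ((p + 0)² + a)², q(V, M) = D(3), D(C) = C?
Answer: 1592623925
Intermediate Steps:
q(V, M) = 3
y(p) = -2*(-5 + p²)² (y(p) = -2*((p + 0)² - 5)² = -2*(p² - 5)² = -2*(-5 + p²)²)
q(-155, 106) - y(-168) = 3 - (-2)*(-5 + (-168)²)² = 3 - (-2)*(-5 + 28224)² = 3 - (-2)*28219² = 3 - (-2)*796311961 = 3 - 1*(-1592623922) = 3 + 1592623922 = 1592623925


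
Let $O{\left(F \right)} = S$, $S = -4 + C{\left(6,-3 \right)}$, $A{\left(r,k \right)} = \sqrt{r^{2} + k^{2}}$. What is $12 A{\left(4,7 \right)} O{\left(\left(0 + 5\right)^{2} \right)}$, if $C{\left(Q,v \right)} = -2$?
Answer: $- 72 \sqrt{65} \approx -580.48$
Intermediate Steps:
$A{\left(r,k \right)} = \sqrt{k^{2} + r^{2}}$
$S = -6$ ($S = -4 - 2 = -6$)
$O{\left(F \right)} = -6$
$12 A{\left(4,7 \right)} O{\left(\left(0 + 5\right)^{2} \right)} = 12 \sqrt{7^{2} + 4^{2}} \left(-6\right) = 12 \sqrt{49 + 16} \left(-6\right) = 12 \sqrt{65} \left(-6\right) = - 72 \sqrt{65}$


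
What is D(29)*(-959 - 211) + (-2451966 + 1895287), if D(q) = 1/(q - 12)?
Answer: -9464713/17 ≈ -5.5675e+5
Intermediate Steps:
D(q) = 1/(-12 + q)
D(29)*(-959 - 211) + (-2451966 + 1895287) = (-959 - 211)/(-12 + 29) + (-2451966 + 1895287) = -1170/17 - 556679 = -9464713/17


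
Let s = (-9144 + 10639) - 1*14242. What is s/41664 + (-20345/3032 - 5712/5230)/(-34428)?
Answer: -5174037620011/16924052892480 ≈ -0.30572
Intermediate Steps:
s = -12747 (s = 1495 - 14242 = -12747)
s/41664 + (-20345/3032 - 5712/5230)/(-34428) = -12747/41664 + (-20345/3032 - 5712/5230)/(-34428) = -12747*1/41664 + (-20345*1/3032 - 5712*1/5230)*(-1/34428) = -607/1984 + (-20345/3032 - 2856/2615)*(-1/34428) = -607/1984 - 61861567/7928680*(-1/34428) = -607/1984 + 61861567/272968595040 = -5174037620011/16924052892480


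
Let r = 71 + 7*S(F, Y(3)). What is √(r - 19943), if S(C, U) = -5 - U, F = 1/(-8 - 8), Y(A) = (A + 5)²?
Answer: I*√20355 ≈ 142.67*I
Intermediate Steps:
Y(A) = (5 + A)²
F = -1/16 (F = 1/(-16) = -1/16 ≈ -0.062500)
r = -412 (r = 71 + 7*(-5 - (5 + 3)²) = 71 + 7*(-5 - 1*8²) = 71 + 7*(-5 - 1*64) = 71 + 7*(-5 - 64) = 71 + 7*(-69) = 71 - 483 = -412)
√(r - 19943) = √(-412 - 19943) = √(-20355) = I*√20355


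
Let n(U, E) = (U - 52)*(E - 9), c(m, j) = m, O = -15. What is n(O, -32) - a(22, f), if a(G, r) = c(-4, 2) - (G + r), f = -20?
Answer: 2753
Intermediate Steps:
a(G, r) = -4 - G - r (a(G, r) = -4 - (G + r) = -4 + (-G - r) = -4 - G - r)
n(U, E) = (-52 + U)*(-9 + E)
n(O, -32) - a(22, f) = (468 - 52*(-32) - 9*(-15) - 32*(-15)) - (-4 - 1*22 - 1*(-20)) = (468 + 1664 + 135 + 480) - (-4 - 22 + 20) = 2747 - 1*(-6) = 2747 + 6 = 2753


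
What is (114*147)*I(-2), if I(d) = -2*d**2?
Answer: -134064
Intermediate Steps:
(114*147)*I(-2) = (114*147)*(-2*(-2)**2) = 16758*(-2*4) = 16758*(-8) = -134064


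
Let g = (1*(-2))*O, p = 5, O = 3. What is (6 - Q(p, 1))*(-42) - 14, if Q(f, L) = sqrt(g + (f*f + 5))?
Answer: -266 + 84*sqrt(6) ≈ -60.243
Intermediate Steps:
g = -6 (g = (1*(-2))*3 = -2*3 = -6)
Q(f, L) = sqrt(-1 + f**2) (Q(f, L) = sqrt(-6 + (f*f + 5)) = sqrt(-6 + (f**2 + 5)) = sqrt(-6 + (5 + f**2)) = sqrt(-1 + f**2))
(6 - Q(p, 1))*(-42) - 14 = (6 - sqrt(-1 + 5**2))*(-42) - 14 = (6 - sqrt(-1 + 25))*(-42) - 14 = (6 - sqrt(24))*(-42) - 14 = (6 - 2*sqrt(6))*(-42) - 14 = (-252 + 84*sqrt(6)) - 14 = -266 + 84*sqrt(6)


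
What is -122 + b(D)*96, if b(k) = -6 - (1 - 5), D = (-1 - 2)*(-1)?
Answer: -314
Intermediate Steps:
D = 3 (D = -3*(-1) = 3)
b(k) = -2 (b(k) = -6 - 1*(-4) = -6 + 4 = -2)
-122 + b(D)*96 = -122 - 2*96 = -122 - 192 = -314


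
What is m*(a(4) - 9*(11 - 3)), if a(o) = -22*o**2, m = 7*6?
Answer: -17808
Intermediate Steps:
m = 42
m*(a(4) - 9*(11 - 3)) = 42*(-22*4**2 - 9*(11 - 3)) = 42*(-22*16 - 9*8) = 42*(-352 - 72) = 42*(-424) = -17808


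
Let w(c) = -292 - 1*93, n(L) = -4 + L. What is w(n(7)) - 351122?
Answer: -351507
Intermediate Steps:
w(c) = -385 (w(c) = -292 - 93 = -385)
w(n(7)) - 351122 = -385 - 351122 = -351507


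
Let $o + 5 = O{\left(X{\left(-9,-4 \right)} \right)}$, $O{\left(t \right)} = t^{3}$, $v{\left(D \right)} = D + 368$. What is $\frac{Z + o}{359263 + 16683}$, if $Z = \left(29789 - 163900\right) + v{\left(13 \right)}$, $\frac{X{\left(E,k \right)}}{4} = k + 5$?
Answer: $- \frac{133671}{375946} \approx -0.35556$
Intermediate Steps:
$v{\left(D \right)} = 368 + D$
$X{\left(E,k \right)} = 20 + 4 k$ ($X{\left(E,k \right)} = 4 \left(k + 5\right) = 4 \left(5 + k\right) = 20 + 4 k$)
$Z = -133730$ ($Z = \left(29789 - 163900\right) + \left(368 + 13\right) = -134111 + 381 = -133730$)
$o = 59$ ($o = -5 + \left(20 + 4 \left(-4\right)\right)^{3} = -5 + \left(20 - 16\right)^{3} = -5 + 4^{3} = -5 + 64 = 59$)
$\frac{Z + o}{359263 + 16683} = \frac{-133730 + 59}{359263 + 16683} = - \frac{133671}{375946}$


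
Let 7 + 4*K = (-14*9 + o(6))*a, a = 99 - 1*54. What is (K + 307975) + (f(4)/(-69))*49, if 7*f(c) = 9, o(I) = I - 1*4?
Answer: 28205115/92 ≈ 3.0658e+5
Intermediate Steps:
o(I) = -4 + I (o(I) = I - 4 = -4 + I)
a = 45 (a = 99 - 54 = 45)
f(c) = 9/7 (f(c) = (⅐)*9 = 9/7)
K = -5587/4 (K = -7/4 + ((-14*9 + (-4 + 6))*45)/4 = -7/4 + ((-126 + 2)*45)/4 = -7/4 + (-124*45)/4 = -7/4 + (¼)*(-5580) = -7/4 - 1395 = -5587/4 ≈ -1396.8)
(K + 307975) + (f(4)/(-69))*49 = (-5587/4 + 307975) + ((9/7)/(-69))*49 = 1226313/4 + ((9/7)*(-1/69))*49 = 1226313/4 - 3/161*49 = 1226313/4 - 21/23 = 28205115/92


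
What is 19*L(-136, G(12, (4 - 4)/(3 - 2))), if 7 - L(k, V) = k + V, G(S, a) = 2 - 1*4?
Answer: 2755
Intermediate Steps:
G(S, a) = -2 (G(S, a) = 2 - 4 = -2)
L(k, V) = 7 - V - k (L(k, V) = 7 - (k + V) = 7 - (V + k) = 7 + (-V - k) = 7 - V - k)
19*L(-136, G(12, (4 - 4)/(3 - 2))) = 19*(7 - 1*(-2) - 1*(-136)) = 19*(7 + 2 + 136) = 19*145 = 2755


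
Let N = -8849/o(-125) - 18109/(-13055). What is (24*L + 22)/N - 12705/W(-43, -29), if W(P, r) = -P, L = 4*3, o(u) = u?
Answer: -489945185/1682676 ≈ -291.17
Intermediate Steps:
L = 12
N = 3365352/46625 (N = -8849/(-125) - 18109/(-13055) = -8849*(-1/125) - 18109*(-1/13055) = 8849/125 + 2587/1865 = 3365352/46625 ≈ 72.179)
(24*L + 22)/N - 12705/W(-43, -29) = (24*12 + 22)/(3365352/46625) - 12705/((-1*(-43))) = (288 + 22)*(46625/3365352) - 12705/43 = 310*(46625/3365352) - 12705*1/43 = 7226875/1682676 - 12705/43 = -489945185/1682676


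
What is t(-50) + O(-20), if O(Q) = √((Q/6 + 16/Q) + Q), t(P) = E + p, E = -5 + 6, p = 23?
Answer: 24 + I*√5430/15 ≈ 24.0 + 4.9126*I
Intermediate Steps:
E = 1
t(P) = 24 (t(P) = 1 + 23 = 24)
O(Q) = √(16/Q + 7*Q/6) (O(Q) = √((Q*(⅙) + 16/Q) + Q) = √((Q/6 + 16/Q) + Q) = √((16/Q + Q/6) + Q) = √(16/Q + 7*Q/6))
t(-50) + O(-20) = 24 + √(42*(-20) + 576/(-20))/6 = 24 + √(-840 + 576*(-1/20))/6 = 24 + √(-840 - 144/5)/6 = 24 + √(-4344/5)/6 = 24 + (2*I*√5430/5)/6 = 24 + I*√5430/15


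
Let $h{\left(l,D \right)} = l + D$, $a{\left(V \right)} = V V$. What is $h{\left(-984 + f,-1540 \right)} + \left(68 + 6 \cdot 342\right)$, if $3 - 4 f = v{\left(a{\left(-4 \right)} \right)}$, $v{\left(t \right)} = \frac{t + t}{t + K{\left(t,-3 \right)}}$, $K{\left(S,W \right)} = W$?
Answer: $- \frac{21001}{52} \approx -403.87$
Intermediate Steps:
$a{\left(V \right)} = V^{2}$
$v{\left(t \right)} = \frac{2 t}{-3 + t}$ ($v{\left(t \right)} = \frac{t + t}{t - 3} = \frac{2 t}{-3 + t}$)
$f = \frac{7}{52}$ ($f = \frac{3}{4} - \frac{2 \left(-4\right)^{2} \frac{1}{-3 + \left(-4\right)^{2}}}{4} = \frac{3}{4} - \frac{2 \cdot 16 \frac{1}{-3 + 16}}{4} = \frac{3}{4} - \frac{2 \cdot 16 \cdot \frac{1}{13}}{4} = \frac{3}{4} - \frac{8}{13} = \frac{7}{52} \approx 0.13462$)
$h{\left(l,D \right)} = D + l$
$h{\left(-984 + f,-1540 \right)} + \left(68 + 6 \cdot 342\right) = \left(-1540 + \left(-984 + \frac{7}{52}\right)\right) + \left(68 + 6 \cdot 342\right) = \left(-1540 - \frac{51161}{52}\right) + \left(68 + 2052\right) = - \frac{131241}{52} + 2120 = - \frac{21001}{52}$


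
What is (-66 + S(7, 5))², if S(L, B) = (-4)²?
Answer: 2500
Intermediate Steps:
S(L, B) = 16
(-66 + S(7, 5))² = (-66 + 16)² = (-50)² = 2500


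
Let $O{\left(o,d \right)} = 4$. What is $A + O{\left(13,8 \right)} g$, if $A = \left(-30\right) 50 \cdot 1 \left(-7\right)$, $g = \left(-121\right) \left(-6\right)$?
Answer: $13404$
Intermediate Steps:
$g = 726$
$A = 10500$ ($A = \left(-1500\right) \left(-7\right) = 10500$)
$A + O{\left(13,8 \right)} g = 10500 + 4 \cdot 726 = 10500 + 2904 = 13404$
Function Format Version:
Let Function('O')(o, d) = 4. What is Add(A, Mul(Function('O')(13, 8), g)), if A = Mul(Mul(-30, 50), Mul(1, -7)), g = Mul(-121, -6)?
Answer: 13404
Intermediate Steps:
g = 726
A = 10500 (A = Mul(-1500, -7) = 10500)
Add(A, Mul(Function('O')(13, 8), g)) = Add(10500, Mul(4, 726)) = Add(10500, 2904) = 13404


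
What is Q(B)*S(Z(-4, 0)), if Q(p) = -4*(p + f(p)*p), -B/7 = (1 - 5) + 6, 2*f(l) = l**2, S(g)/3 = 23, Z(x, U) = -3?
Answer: 382536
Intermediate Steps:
S(g) = 69 (S(g) = 3*23 = 69)
f(l) = l**2/2
B = -14 (B = -7*((1 - 5) + 6) = -7*(-4 + 6) = -7*2 = -14)
Q(p) = -4*p - 2*p**3 (Q(p) = -4*(p + (p**2/2)*p) = -4*(p + p**3/2) = -4*p - 2*p**3)
Q(B)*S(Z(-4, 0)) = -2*(-14)*(2 + (-14)**2)*69 = -2*(-14)*(2 + 196)*69 = -2*(-14)*198*69 = 5544*69 = 382536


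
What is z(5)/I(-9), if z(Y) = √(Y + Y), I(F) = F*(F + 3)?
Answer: √10/54 ≈ 0.058561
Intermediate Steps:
I(F) = F*(3 + F)
z(Y) = √2*√Y (z(Y) = √(2*Y) = √2*√Y)
z(5)/I(-9) = (√2*√5)/((-9*(3 - 9))) = √10/((-9*(-6))) = √10/54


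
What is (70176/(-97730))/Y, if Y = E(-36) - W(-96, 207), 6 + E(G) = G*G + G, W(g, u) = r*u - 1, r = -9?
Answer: -17544/76180535 ≈ -0.00023030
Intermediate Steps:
W(g, u) = -1 - 9*u (W(g, u) = -9*u - 1 = -1 - 9*u)
E(G) = -6 + G + G² (E(G) = -6 + (G*G + G) = -6 + (G² + G) = -6 + (G + G²) = -6 + G + G²)
Y = 3118 (Y = (-6 - 36 + (-36)²) - (-1 - 9*207) = (-6 - 36 + 1296) - (-1 - 1863) = 1254 - 1*(-1864) = 1254 + 1864 = 3118)
(70176/(-97730))/Y = (70176/(-97730))/3118 = (70176*(-1/97730))*(1/3118) = -35088/48865*1/3118 = -17544/76180535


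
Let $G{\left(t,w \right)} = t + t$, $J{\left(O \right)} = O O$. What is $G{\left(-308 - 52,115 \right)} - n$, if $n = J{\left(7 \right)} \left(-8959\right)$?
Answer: $438271$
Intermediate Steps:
$J{\left(O \right)} = O^{2}$
$n = -438991$ ($n = 7^{2} \left(-8959\right) = 49 \left(-8959\right) = -438991$)
$G{\left(t,w \right)} = 2 t$
$G{\left(-308 - 52,115 \right)} - n = 2 \left(-308 - 52\right) - -438991 = 2 \left(-308 - 52\right) + 438991 = 2 \left(-360\right) + 438991 = -720 + 438991 = 438271$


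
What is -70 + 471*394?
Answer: 185504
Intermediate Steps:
-70 + 471*394 = -70 + 185574 = 185504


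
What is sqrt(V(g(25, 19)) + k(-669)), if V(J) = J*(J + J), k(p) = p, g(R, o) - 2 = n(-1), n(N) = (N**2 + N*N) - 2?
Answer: I*sqrt(661) ≈ 25.71*I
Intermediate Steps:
n(N) = -2 + 2*N**2 (n(N) = (N**2 + N**2) - 2 = 2*N**2 - 2 = -2 + 2*N**2)
g(R, o) = 2 (g(R, o) = 2 + (-2 + 2*(-1)**2) = 2 + (-2 + 2*1) = 2 + (-2 + 2) = 2 + 0 = 2)
V(J) = 2*J**2 (V(J) = J*(2*J) = 2*J**2)
sqrt(V(g(25, 19)) + k(-669)) = sqrt(2*2**2 - 669) = sqrt(2*4 - 669) = sqrt(8 - 669) = sqrt(-661) = I*sqrt(661)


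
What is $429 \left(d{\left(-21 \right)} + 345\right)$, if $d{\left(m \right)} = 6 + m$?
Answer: $141570$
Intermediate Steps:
$429 \left(d{\left(-21 \right)} + 345\right) = 429 \left(\left(6 - 21\right) + 345\right) = 429 \left(-15 + 345\right) = 429 \cdot 330 = 141570$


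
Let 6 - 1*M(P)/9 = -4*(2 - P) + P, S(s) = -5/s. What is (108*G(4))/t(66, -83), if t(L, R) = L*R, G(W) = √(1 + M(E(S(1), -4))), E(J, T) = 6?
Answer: -18*I*√143/913 ≈ -0.23576*I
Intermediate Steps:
M(P) = 126 - 45*P (M(P) = 54 - 9*(-4*(2 - P) + P) = 54 - 9*((-8 + 4*P) + P) = 54 - 9*(-8 + 5*P) = 54 + (72 - 45*P) = 126 - 45*P)
G(W) = I*√143 (G(W) = √(1 + (126 - 45*6)) = √(1 + (126 - 270)) = √(1 - 144) = √(-143) = I*√143)
(108*G(4))/t(66, -83) = (108*(I*√143))/((66*(-83))) = (108*I*√143)/(-5478) = (108*I*√143)*(-1/5478) = -18*I*√143/913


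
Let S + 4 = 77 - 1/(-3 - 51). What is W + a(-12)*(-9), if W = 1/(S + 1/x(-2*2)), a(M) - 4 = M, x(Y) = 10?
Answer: 710847/9871 ≈ 72.014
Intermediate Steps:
a(M) = 4 + M
S = 3943/54 (S = -4 + (77 - 1/(-3 - 51)) = -4 + (77 - 1/(-54)) = -4 + (77 - 1*(-1/54)) = -4 + (77 + 1/54) = -4 + 4159/54 = 3943/54 ≈ 73.019)
W = 135/9871 (W = 1/(3943/54 + 1/10) = 1/(3943/54 + ⅒) = 1/(9871/135) = 135/9871 ≈ 0.013676)
W + a(-12)*(-9) = 135/9871 + (4 - 12)*(-9) = 135/9871 - 8*(-9) = 135/9871 + 72 = 710847/9871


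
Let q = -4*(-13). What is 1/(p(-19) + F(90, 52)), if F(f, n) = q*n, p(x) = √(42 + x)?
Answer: 2704/7311593 - √23/7311593 ≈ 0.00036917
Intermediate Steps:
q = 52
F(f, n) = 52*n
1/(p(-19) + F(90, 52)) = 1/(√(42 - 19) + 52*52) = 1/(√23 + 2704) = 1/(2704 + √23)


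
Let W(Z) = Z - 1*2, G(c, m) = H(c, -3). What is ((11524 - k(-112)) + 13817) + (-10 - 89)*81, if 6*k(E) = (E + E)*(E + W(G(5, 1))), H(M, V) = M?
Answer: 39758/3 ≈ 13253.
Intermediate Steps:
G(c, m) = c
W(Z) = -2 + Z (W(Z) = Z - 2 = -2 + Z)
k(E) = E*(3 + E)/3 (k(E) = ((E + E)*(E + (-2 + 5)))/6 = ((2*E)*(E + 3))/6 = ((2*E)*(3 + E))/6 = (2*E*(3 + E))/6 = E*(3 + E)/3)
((11524 - k(-112)) + 13817) + (-10 - 89)*81 = ((11524 - (-112)*(3 - 112)/3) + 13817) + (-10 - 89)*81 = ((11524 - (-112)*(-109)/3) + 13817) - 99*81 = ((11524 - 1*12208/3) + 13817) - 8019 = ((11524 - 12208/3) + 13817) - 8019 = (22364/3 + 13817) - 8019 = 63815/3 - 8019 = 39758/3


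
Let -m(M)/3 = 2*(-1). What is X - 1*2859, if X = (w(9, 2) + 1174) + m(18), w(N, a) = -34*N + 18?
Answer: -1967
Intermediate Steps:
m(M) = 6 (m(M) = -6*(-1) = -3*(-2) = 6)
w(N, a) = 18 - 34*N
X = 892 (X = ((18 - 34*9) + 1174) + 6 = ((18 - 306) + 1174) + 6 = (-288 + 1174) + 6 = 886 + 6 = 892)
X - 1*2859 = 892 - 1*2859 = 892 - 2859 = -1967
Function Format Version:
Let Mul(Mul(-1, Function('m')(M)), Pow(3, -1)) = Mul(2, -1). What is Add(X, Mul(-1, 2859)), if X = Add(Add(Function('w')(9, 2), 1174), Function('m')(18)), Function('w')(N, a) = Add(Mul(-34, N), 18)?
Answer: -1967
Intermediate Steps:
Function('m')(M) = 6 (Function('m')(M) = Mul(-3, Mul(2, -1)) = Mul(-3, -2) = 6)
Function('w')(N, a) = Add(18, Mul(-34, N))
X = 892 (X = Add(Add(Add(18, Mul(-34, 9)), 1174), 6) = Add(Add(Add(18, -306), 1174), 6) = Add(Add(-288, 1174), 6) = Add(886, 6) = 892)
Add(X, Mul(-1, 2859)) = Add(892, Mul(-1, 2859)) = Add(892, -2859) = -1967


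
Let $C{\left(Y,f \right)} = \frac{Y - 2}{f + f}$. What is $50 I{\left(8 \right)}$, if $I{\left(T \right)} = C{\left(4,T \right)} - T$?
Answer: $- \frac{1575}{4} \approx -393.75$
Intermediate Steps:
$C{\left(Y,f \right)} = \frac{-2 + Y}{2 f}$
$I{\left(T \right)} = \frac{1}{T} - T$ ($I{\left(T \right)} = \frac{-2 + 4}{2 T} - T = \frac{1}{2} \frac{1}{T} 2 - T = \frac{1}{T} - T$)
$50 I{\left(8 \right)} = 50 \left(\frac{1}{8} - 8\right) = 50 \left(- \frac{63}{8}\right) = - \frac{1575}{4}$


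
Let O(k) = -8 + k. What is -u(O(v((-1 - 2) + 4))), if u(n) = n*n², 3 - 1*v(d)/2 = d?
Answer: 64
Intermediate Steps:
v(d) = 6 - 2*d
u(n) = n³
-u(O(v((-1 - 2) + 4))) = -(-8 + (6 - 2*((-1 - 2) + 4)))³ = -(-8 + (6 - 2*(-3 + 4)))³ = -(-8 + (6 - 2*1))³ = -(-8 + (6 - 2))³ = -(-8 + 4)³ = -1*(-4)³ = -1*(-64) = 64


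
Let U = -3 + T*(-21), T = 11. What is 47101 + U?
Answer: 46867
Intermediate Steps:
U = -234 (U = -3 + 11*(-21) = -3 - 231 = -234)
47101 + U = 47101 - 234 = 46867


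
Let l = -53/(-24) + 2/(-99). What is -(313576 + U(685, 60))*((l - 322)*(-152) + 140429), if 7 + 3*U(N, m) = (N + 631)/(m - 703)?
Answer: -1257819111245000/21219 ≈ -5.9278e+10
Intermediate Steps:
l = 1733/792 (l = -53*(-1/24) + 2*(-1/99) = 53/24 - 2/99 = 1733/792 ≈ 2.1881)
U(N, m) = -7/3 + (631 + N)/(3*(-703 + m)) (U(N, m) = -7/3 + ((N + 631)/(m - 703))/3 = -7/3 + ((631 + N)/(-703 + m))/3 = -7/3 + (631 + N)/(3*(-703 + m)))
-(313576 + U(685, 60))*((l - 322)*(-152) + 140429) = -(313576 + (5552 + 685 - 7*60)/(3*(-703 + 60)))*((1733/792 - 322)*(-152) + 140429) = -(313576 + (⅓)*(5552 + 685 - 420)/(-643))*(-253291/792*(-152) + 140429) = -(313576 + (⅓)*(-1/643)*5817)*(4812529/99 + 140429) = -(313576 - 1939/643)*18715000/99 = -201627429*18715000/(643*99) = -1*1257819111245000/21219 = -1257819111245000/21219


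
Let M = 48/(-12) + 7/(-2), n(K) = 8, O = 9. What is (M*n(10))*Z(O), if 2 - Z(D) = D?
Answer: 420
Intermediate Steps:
Z(D) = 2 - D
M = -15/2 (M = 48*(-1/12) + 7*(-½) = -4 - 7/2 = -15/2 ≈ -7.5000)
(M*n(10))*Z(O) = (-15/2*8)*(2 - 1*9) = -60*(2 - 9) = -60*(-7) = 420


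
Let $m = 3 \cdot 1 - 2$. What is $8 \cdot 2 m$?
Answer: $16$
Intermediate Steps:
$m = 1$ ($m = 3 - 2 = 1$)
$8 \cdot 2 m = 8 \cdot 2 \cdot 1 = 16 \cdot 1 = 16$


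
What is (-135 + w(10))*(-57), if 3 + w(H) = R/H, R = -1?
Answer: 78717/10 ≈ 7871.7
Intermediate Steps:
w(H) = -3 - 1/H
(-135 + w(10))*(-57) = (-135 + (-3 - 1/10))*(-57) = (-135 - 31/10)*(-57) = -1381/10*(-57) = 78717/10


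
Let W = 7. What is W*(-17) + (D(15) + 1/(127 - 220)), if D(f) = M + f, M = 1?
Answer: -9580/93 ≈ -103.01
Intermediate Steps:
D(f) = 1 + f
W*(-17) + (D(15) + 1/(127 - 220)) = 7*(-17) + ((1 + 15) + 1/(127 - 220)) = -119 + (16 + 1/(-93)) = -119 + (16 - 1/93) = -119 + 1487/93 = -9580/93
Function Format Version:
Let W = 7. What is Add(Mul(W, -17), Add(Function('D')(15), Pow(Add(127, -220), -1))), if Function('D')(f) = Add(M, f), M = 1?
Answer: Rational(-9580, 93) ≈ -103.01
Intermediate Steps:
Function('D')(f) = Add(1, f)
Add(Mul(W, -17), Add(Function('D')(15), Pow(Add(127, -220), -1))) = Add(Mul(7, -17), Add(Add(1, 15), Pow(Add(127, -220), -1))) = Add(-119, Add(16, Pow(-93, -1))) = Add(-119, Add(16, Rational(-1, 93))) = Add(-119, Rational(1487, 93)) = Rational(-9580, 93)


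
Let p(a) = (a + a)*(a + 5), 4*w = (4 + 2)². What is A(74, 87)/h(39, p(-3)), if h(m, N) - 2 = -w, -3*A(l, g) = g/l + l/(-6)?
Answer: -2477/4662 ≈ -0.53132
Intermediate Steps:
w = 9 (w = (4 + 2)²/4 = (¼)*6² = (¼)*36 = 9)
A(l, g) = l/18 - g/(3*l) (A(l, g) = -(g/l + l/(-6))/3 = -(g/l + l*(-⅙))/3 = -(g/l - l/6)/3 = -(-l/6 + g/l)/3 = l/18 - g/(3*l))
p(a) = 2*a*(5 + a) (p(a) = (2*a)*(5 + a) = 2*a*(5 + a))
h(m, N) = -7 (h(m, N) = 2 - 1*9 = 2 - 9 = -7)
A(74, 87)/h(39, p(-3)) = ((1/18)*74 - ⅓*87/74)/(-7) = (37/9 - ⅓*87*1/74)*(-⅐) = (37/9 - 29/74)*(-⅐) = (2477/666)*(-⅐) = -2477/4662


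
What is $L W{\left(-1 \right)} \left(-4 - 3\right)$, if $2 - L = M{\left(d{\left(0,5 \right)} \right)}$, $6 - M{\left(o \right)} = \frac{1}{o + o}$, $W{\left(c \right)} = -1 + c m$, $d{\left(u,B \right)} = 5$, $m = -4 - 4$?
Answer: $\frac{1911}{10} \approx 191.1$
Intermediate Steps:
$m = -8$
$W{\left(c \right)} = -1 - 8 c$ ($W{\left(c \right)} = -1 + c \left(-8\right) = -1 - 8 c$)
$M{\left(o \right)} = 6 - \frac{1}{2 o}$ ($M{\left(o \right)} = 6 - \frac{1}{o + o} = 6 - \frac{1}{2 o}$)
$L = - \frac{39}{10}$ ($L = 2 - \left(6 - \frac{1}{2 \cdot 5}\right) = 2 - \left(6 - \frac{1}{10}\right) = 2 - \frac{59}{10} = - \frac{39}{10} \approx -3.9$)
$L W{\left(-1 \right)} \left(-4 - 3\right) = - \frac{39 \left(-1 - -8\right)}{10} \left(-4 - 3\right) = - \frac{39 \left(-1 + 8\right)}{10} \left(-4 - 3\right) = \left(- \frac{39}{10}\right) 7 \left(-7\right) = \left(- \frac{273}{10}\right) \left(-7\right) = \frac{1911}{10}$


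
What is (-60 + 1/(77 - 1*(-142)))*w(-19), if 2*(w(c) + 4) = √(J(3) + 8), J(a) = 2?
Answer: 52556/219 - 13139*√10/438 ≈ 145.12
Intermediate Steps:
w(c) = -4 + √10/2 (w(c) = -4 + √(2 + 8)/2 = -4 + √10/2)
(-60 + 1/(77 - 1*(-142)))*w(-19) = (-60 + 1/(77 - 1*(-142)))*(-4 + √10/2) = (-60 + 1/(77 + 142))*(-4 + √10/2) = (-60 + 1/219)*(-4 + √10/2) = -13139*(-4 + √10/2)/219 = 52556/219 - 13139*√10/438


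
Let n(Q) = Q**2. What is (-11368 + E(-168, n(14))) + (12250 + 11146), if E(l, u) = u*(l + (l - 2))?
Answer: -54220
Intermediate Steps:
E(l, u) = u*(-2 + 2*l) (E(l, u) = u*(l + (-2 + l)) = u*(-2 + 2*l))
(-11368 + E(-168, n(14))) + (12250 + 11146) = (-11368 + 2*14**2*(-1 - 168)) + (12250 + 11146) = (-11368 + 2*196*(-169)) + 23396 = (-11368 - 66248) + 23396 = -77616 + 23396 = -54220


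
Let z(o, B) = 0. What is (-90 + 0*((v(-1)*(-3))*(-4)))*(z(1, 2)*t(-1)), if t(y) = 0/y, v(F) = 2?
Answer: 0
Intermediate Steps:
t(y) = 0
(-90 + 0*((v(-1)*(-3))*(-4)))*(z(1, 2)*t(-1)) = (-90 + 0*((2*(-3))*(-4)))*(0*0) = (-90 + 0*(-6*(-4)))*0 = (-90 + 0*24)*0 = (-90 + 0)*0 = -90*0 = 0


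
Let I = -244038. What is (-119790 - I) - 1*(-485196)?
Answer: 609444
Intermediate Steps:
(-119790 - I) - 1*(-485196) = (-119790 - 1*(-244038)) - 1*(-485196) = (-119790 + 244038) + 485196 = 124248 + 485196 = 609444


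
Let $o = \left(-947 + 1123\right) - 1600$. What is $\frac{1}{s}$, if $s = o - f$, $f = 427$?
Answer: $- \frac{1}{1851} \approx -0.00054025$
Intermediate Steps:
$o = -1424$ ($o = 176 - 1600 = -1424$)
$s = -1851$ ($s = -1424 - 427 = -1851$)
$\frac{1}{s} = \frac{1}{-1851} = - \frac{1}{1851}$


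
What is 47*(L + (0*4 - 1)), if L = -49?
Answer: -2350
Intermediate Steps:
47*(L + (0*4 - 1)) = 47*(-49 + (0*4 - 1)) = 47*(-49 + (0 - 1)) = 47*(-49 - 1) = 47*(-50) = -2350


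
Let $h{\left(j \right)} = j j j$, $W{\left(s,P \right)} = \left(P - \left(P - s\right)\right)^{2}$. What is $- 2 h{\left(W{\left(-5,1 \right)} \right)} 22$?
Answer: $-687500$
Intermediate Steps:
$W{\left(s,P \right)} = s^{2}$
$h{\left(j \right)} = j^{3}$ ($h{\left(j \right)} = j^{2} j = j^{3}$)
$- 2 h{\left(W{\left(-5,1 \right)} \right)} 22 = - 2 \left(\left(-5\right)^{2}\right)^{3} \cdot 22 = - 2 \cdot 25^{3} \cdot 22 = \left(-2\right) 15625 \cdot 22 = \left(-31250\right) 22 = -687500$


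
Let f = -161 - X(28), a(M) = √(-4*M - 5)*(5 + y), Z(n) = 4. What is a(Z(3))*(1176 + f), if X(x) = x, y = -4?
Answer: 987*I*√21 ≈ 4523.0*I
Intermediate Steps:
a(M) = √(-5 - 4*M) (a(M) = √(-4*M - 5)*(5 - 4) = √(-5 - 4*M)*1 = √(-5 - 4*M))
f = -189 (f = -161 - 1*28 = -161 - 28 = -189)
a(Z(3))*(1176 + f) = √(-5 - 4*4)*(1176 - 189) = √(-5 - 16)*987 = √(-21)*987 = (I*√21)*987 = 987*I*√21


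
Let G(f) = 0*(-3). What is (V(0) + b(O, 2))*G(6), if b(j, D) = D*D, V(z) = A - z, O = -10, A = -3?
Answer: 0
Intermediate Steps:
G(f) = 0
V(z) = -3 - z
b(j, D) = D²
(V(0) + b(O, 2))*G(6) = ((-3 - 1*0) + 2²)*0 = ((-3 + 0) + 4)*0 = (-3 + 4)*0 = 1*0 = 0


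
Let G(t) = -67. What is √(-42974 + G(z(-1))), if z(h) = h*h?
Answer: I*√43041 ≈ 207.46*I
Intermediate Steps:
z(h) = h²
√(-42974 + G(z(-1))) = √(-42974 - 67) = √(-43041) = I*√43041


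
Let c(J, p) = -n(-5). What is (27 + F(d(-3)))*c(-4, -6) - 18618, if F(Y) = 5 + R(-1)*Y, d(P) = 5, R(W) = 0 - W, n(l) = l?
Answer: -18433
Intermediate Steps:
R(W) = -W
F(Y) = 5 + Y (F(Y) = 5 + (-1*(-1))*Y = 5 + 1*Y = 5 + Y)
c(J, p) = 5 (c(J, p) = -1*(-5) = 5)
(27 + F(d(-3)))*c(-4, -6) - 18618 = (27 + (5 + 5))*5 - 18618 = (27 + 10)*5 - 18618 = 37*5 - 18618 = 185 - 18618 = -18433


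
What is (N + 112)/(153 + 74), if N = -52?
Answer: 60/227 ≈ 0.26432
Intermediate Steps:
(N + 112)/(153 + 74) = (-52 + 112)/(153 + 74) = 60/227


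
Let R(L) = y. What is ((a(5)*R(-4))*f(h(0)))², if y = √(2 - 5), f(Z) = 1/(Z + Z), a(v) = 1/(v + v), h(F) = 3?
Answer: -1/1200 ≈ -0.00083333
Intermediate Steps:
a(v) = 1/(2*v)
f(Z) = 1/(2*Z)
y = I*√3 (y = √(-3) = I*√3 ≈ 1.732*I)
R(L) = I*√3
((a(5)*R(-4))*f(h(0)))² = ((((½)/5)*(I*√3))*((½)/3))² = ((((½)*(⅕))*(I*√3))*((½)*(⅓)))² = (((I*√3)/10)*(⅙))² = ((I*√3/10)*(⅙))² = (I*√3/60)² = -1/1200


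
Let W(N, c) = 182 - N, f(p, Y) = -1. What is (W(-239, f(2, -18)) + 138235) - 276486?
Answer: -137830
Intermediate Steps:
(W(-239, f(2, -18)) + 138235) - 276486 = ((182 - 1*(-239)) + 138235) - 276486 = ((182 + 239) + 138235) - 276486 = (421 + 138235) - 276486 = 138656 - 276486 = -137830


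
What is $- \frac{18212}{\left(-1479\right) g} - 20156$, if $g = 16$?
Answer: $- \frac{4111667}{204} \approx -20155.0$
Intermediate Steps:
$- \frac{18212}{\left(-1479\right) g} - 20156 = - \frac{18212}{\left(-1479\right) 16} - 20156 = - \frac{18212}{-23664} - 20156 = \left(-18212\right) \left(- \frac{1}{23664}\right) - 20156 = \frac{157}{204} - 20156 = - \frac{4111667}{204}$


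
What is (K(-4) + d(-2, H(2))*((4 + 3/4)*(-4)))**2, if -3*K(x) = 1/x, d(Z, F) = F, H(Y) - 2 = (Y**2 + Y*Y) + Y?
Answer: 7480225/144 ≈ 51946.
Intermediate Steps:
H(Y) = 2 + Y + 2*Y**2 (H(Y) = 2 + ((Y**2 + Y*Y) + Y) = 2 + ((Y**2 + Y**2) + Y) = 2 + (2*Y**2 + Y) = 2 + (Y + 2*Y**2) = 2 + Y + 2*Y**2)
K(x) = -1/(3*x)
(K(-4) + d(-2, H(2))*((4 + 3/4)*(-4)))**2 = (-1/3/(-4) + (2 + 2 + 2*2**2)*((4 + 3/4)*(-4)))**2 = (-1/3*(-1/4) + (2 + 2 + 2*4)*((4 + 3*(1/4))*(-4)))**2 = (1/12 + (2 + 2 + 8)*((4 + 3/4)*(-4)))**2 = (1/12 + 12*((19/4)*(-4)))**2 = (1/12 + 12*(-19))**2 = (1/12 - 228)**2 = (-2735/12)**2 = 7480225/144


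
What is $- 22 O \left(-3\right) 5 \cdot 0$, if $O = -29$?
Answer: $0$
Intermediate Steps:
$- 22 O \left(-3\right) 5 \cdot 0 = \left(-22\right) \left(-29\right) \left(-3\right) 5 \cdot 0 = 638 \left(\left(-15\right) 0\right) = 638 \cdot 0 = 0$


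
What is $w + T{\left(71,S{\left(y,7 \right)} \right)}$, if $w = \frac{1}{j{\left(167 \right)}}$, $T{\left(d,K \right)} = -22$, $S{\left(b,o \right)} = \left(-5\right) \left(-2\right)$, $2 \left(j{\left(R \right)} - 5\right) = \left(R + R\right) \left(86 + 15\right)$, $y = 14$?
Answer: $- \frac{371183}{16872} \approx -22.0$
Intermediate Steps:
$j{\left(R \right)} = 5 + 101 R$ ($j{\left(R \right)} = 5 + \frac{\left(R + R\right) \left(86 + 15\right)}{2} = 5 + \frac{2 R 101}{2} = 5 + \frac{202 R}{2} = 5 + 101 R$)
$S{\left(b,o \right)} = 10$
$w = \frac{1}{16872}$ ($w = \frac{1}{5 + 101 \cdot 167} = \frac{1}{5 + 16867} = \frac{1}{16872} \approx 5.927 \cdot 10^{-5}$)
$w + T{\left(71,S{\left(y,7 \right)} \right)} = \frac{1}{16872} - 22 = - \frac{371183}{16872}$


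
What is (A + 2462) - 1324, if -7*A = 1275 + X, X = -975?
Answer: 7666/7 ≈ 1095.1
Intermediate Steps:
A = -300/7 (A = -(1275 - 975)/7 = -⅐*300 = -300/7 ≈ -42.857)
(A + 2462) - 1324 = (-300/7 + 2462) - 1324 = 16934/7 - 1324 = 7666/7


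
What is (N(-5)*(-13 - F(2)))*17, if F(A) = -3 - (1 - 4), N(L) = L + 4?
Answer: 221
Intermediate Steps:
N(L) = 4 + L
F(A) = 0 (F(A) = -3 - 1*(-3) = -3 + 3 = 0)
(N(-5)*(-13 - F(2)))*17 = ((4 - 5)*(-13 - 1*0))*17 = -(-13 + 0)*17 = -1*(-13)*17 = 13*17 = 221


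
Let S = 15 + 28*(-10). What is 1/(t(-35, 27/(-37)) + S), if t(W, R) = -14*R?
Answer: -37/9427 ≈ -0.0039249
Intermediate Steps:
S = -265 (S = 15 - 280 = -265)
1/(t(-35, 27/(-37)) + S) = 1/(-378/(-37) - 265) = 1/(-378*(-1)/37 - 265) = 1/(-14*(-27/37) - 265) = 1/(378/37 - 265) = 1/(-9427/37) = -37/9427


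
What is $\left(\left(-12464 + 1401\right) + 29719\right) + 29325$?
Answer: $47981$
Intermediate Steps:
$\left(\left(-12464 + 1401\right) + 29719\right) + 29325 = \left(-11063 + 29719\right) + 29325 = 18656 + 29325 = 47981$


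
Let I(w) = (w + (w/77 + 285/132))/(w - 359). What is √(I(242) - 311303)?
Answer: I*√11229409268077/6006 ≈ 557.95*I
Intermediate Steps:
I(w) = (95/44 + 78*w/77)/(-359 + w) (I(w) = (w + (w*(1/77) + 285*(1/132)))/(-359 + w) = (w + (w/77 + 95/44))/(-359 + w) = (w + (95/44 + w/77))/(-359 + w) = (95/44 + 78*w/77)/(-359 + w))
√(I(242) - 311303) = √((665 + 312*242)/(308*(-359 + 242)) - 311303) = √((1/308)*(665 + 75504)/(-117) - 311303) = √((1/308)*(-1/117)*76169 - 311303) = √(-76169/36036 - 311303) = √(-11218191077/36036) = I*√11229409268077/6006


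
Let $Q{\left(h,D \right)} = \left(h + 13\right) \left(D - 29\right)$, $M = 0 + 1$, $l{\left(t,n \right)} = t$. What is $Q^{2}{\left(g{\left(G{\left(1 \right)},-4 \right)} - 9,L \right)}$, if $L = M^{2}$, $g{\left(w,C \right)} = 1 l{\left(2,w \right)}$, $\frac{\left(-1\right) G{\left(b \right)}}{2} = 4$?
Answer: $28224$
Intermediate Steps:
$G{\left(b \right)} = -8$ ($G{\left(b \right)} = \left(-2\right) 4 = -8$)
$M = 1$
$g{\left(w,C \right)} = 2$ ($g{\left(w,C \right)} = 1 \cdot 2 = 2$)
$L = 1$ ($L = 1^{2} = 1$)
$Q{\left(h,D \right)} = \left(-29 + D\right) \left(13 + h\right)$ ($Q{\left(h,D \right)} = \left(13 + h\right) \left(-29 + D\right) = \left(-29 + D\right) \left(13 + h\right)$)
$Q^{2}{\left(g{\left(G{\left(1 \right)},-4 \right)} - 9,L \right)} = \left(-377 - 29 \left(2 - 9\right) + 13 \cdot 1 + 1 \left(2 - 9\right)\right)^{2} = \left(-377 - -203 + 13 + 1 \left(-7\right)\right)^{2} = \left(-377 + 203 + 13 - 7\right)^{2} = \left(-168\right)^{2} = 28224$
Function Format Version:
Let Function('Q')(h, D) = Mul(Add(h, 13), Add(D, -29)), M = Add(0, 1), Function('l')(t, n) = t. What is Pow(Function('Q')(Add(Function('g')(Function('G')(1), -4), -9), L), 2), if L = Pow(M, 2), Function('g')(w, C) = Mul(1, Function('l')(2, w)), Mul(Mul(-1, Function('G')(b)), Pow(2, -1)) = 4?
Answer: 28224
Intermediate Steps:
Function('G')(b) = -8 (Function('G')(b) = Mul(-2, 4) = -8)
M = 1
Function('g')(w, C) = 2 (Function('g')(w, C) = Mul(1, 2) = 2)
L = 1 (L = Pow(1, 2) = 1)
Function('Q')(h, D) = Mul(Add(-29, D), Add(13, h)) (Function('Q')(h, D) = Mul(Add(13, h), Add(-29, D)) = Mul(Add(-29, D), Add(13, h)))
Pow(Function('Q')(Add(Function('g')(Function('G')(1), -4), -9), L), 2) = Pow(Add(-377, Mul(-29, Add(2, -9)), Mul(13, 1), Mul(1, Add(2, -9))), 2) = Pow(Add(-377, Mul(-29, -7), 13, Mul(1, -7)), 2) = Pow(Add(-377, 203, 13, -7), 2) = Pow(-168, 2) = 28224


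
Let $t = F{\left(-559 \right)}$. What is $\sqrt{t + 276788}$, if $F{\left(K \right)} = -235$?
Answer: $\sqrt{276553} \approx 525.88$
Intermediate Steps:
$t = -235$
$\sqrt{t + 276788} = \sqrt{-235 + 276788} = \sqrt{276553}$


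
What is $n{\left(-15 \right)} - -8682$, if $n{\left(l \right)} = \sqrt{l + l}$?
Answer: $8682 + i \sqrt{30} \approx 8682.0 + 5.4772 i$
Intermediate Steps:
$n{\left(l \right)} = \sqrt{2} \sqrt{l}$ ($n{\left(l \right)} = \sqrt{2 l} = \sqrt{2} \sqrt{l}$)
$n{\left(-15 \right)} - -8682 = \sqrt{2} \sqrt{-15} - -8682 = \sqrt{2} i \sqrt{15} + 8682 = i \sqrt{30} + 8682 = 8682 + i \sqrt{30}$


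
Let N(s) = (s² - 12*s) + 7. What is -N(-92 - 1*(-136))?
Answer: -1415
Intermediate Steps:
N(s) = 7 + s² - 12*s
-N(-92 - 1*(-136)) = -(7 + (-92 - 1*(-136))² - 12*(-92 - 1*(-136))) = -(7 + (-92 + 136)² - 12*(-92 + 136)) = -(7 + 44² - 12*44) = -(7 + 1936 - 528) = -1*1415 = -1415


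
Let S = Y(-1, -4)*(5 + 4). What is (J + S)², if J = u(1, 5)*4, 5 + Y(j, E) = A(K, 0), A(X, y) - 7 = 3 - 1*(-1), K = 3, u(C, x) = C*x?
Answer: 5476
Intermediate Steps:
A(X, y) = 11 (A(X, y) = 7 + (3 - 1*(-1)) = 7 + (3 + 1) = 7 + 4 = 11)
Y(j, E) = 6 (Y(j, E) = -5 + 11 = 6)
J = 20 (J = (1*5)*4 = 5*4 = 20)
S = 54 (S = 6*(5 + 4) = 6*9 = 54)
(J + S)² = (20 + 54)² = 74² = 5476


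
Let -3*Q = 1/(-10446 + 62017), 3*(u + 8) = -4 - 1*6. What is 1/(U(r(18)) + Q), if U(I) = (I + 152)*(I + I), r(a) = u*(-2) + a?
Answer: 464139/7273161269 ≈ 6.3815e-5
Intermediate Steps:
u = -34/3 (u = -8 + (-4 - 1*6)/3 = -8 + (-4 - 6)/3 = -8 + (⅓)*(-10) = -8 - 10/3 = -34/3 ≈ -11.333)
Q = -1/154713 (Q = -1/(3*(-10446 + 62017)) = -⅓/51571 = -⅓*1/51571 = -1/154713 ≈ -6.4636e-6)
r(a) = 68/3 + a (r(a) = -34/3*(-2) + a = 68/3 + a)
U(I) = 2*I*(152 + I) (U(I) = (152 + I)*(2*I) = 2*I*(152 + I))
1/(U(r(18)) + Q) = 1/(2*(68/3 + 18)*(152 + (68/3 + 18)) - 1/154713) = 1/(2*(122/3)*(152 + 122/3) - 1/154713) = 1/(2*(122/3)*(578/3) - 1/154713) = 1/(141032/9 - 1/154713) = 1/(7273161269/464139) = 464139/7273161269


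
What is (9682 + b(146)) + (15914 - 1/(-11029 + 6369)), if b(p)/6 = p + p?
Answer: 127441681/4660 ≈ 27348.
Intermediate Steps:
b(p) = 12*p (b(p) = 6*(p + p) = 6*(2*p) = 12*p)
(9682 + b(146)) + (15914 - 1/(-11029 + 6369)) = (9682 + 12*146) + (15914 - 1/(-11029 + 6369)) = (9682 + 1752) + (15914 - 1/(-4660)) = 11434 + (15914 - 1*(-1/4660)) = 11434 + (15914 + 1/4660) = 11434 + 74159241/4660 = 127441681/4660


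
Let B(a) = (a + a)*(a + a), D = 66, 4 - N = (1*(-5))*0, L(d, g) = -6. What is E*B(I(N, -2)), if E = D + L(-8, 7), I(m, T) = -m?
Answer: 3840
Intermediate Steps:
N = 4 (N = 4 - 1*(-5)*0 = 4 - (-5)*0 = 4 - 1*0 = 4 + 0 = 4)
B(a) = 4*a² (B(a) = (2*a)*(2*a) = 4*a²)
E = 60 (E = 66 - 6 = 60)
E*B(I(N, -2)) = 60*(4*(-1*4)²) = 60*(4*(-4)²) = 60*(4*16) = 60*64 = 3840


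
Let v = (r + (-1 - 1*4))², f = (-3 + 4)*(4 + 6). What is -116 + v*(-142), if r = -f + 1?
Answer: -27948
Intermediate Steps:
f = 10 (f = 1*10 = 10)
r = -9 (r = -1*10 + 1 = -10 + 1 = -9)
v = 196 (v = (-9 + (-1 - 1*4))² = (-9 + (-1 - 4))² = (-9 - 5)² = (-14)² = 196)
-116 + v*(-142) = -116 + 196*(-142) = -116 - 27832 = -27948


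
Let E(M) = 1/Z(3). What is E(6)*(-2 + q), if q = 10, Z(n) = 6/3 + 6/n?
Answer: 2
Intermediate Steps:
Z(n) = 2 + 6/n (Z(n) = 6*(1/3) + 6/n = 2 + 6/n)
E(M) = 1/4 (E(M) = 1/(2 + 6/3) = 1/(2 + 6*(1/3)) = 1/(2 + 2) = 1/4)
E(6)*(-2 + q) = (-2 + 10)/4 = (1/4)*8 = 2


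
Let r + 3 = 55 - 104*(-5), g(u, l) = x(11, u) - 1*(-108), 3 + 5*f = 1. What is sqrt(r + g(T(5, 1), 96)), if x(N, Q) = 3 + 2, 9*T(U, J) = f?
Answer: sqrt(685) ≈ 26.173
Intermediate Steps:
f = -2/5 (f = -3/5 + (1/5)*1 = -3/5 + 1/5 = -2/5 ≈ -0.40000)
T(U, J) = -2/45 (T(U, J) = (1/9)*(-2/5) = -2/45)
x(N, Q) = 5
g(u, l) = 113 (g(u, l) = 5 - 1*(-108) = 5 + 108 = 113)
r = 572 (r = -3 + (55 - 104*(-5)) = -3 + (55 + 520) = -3 + 575 = 572)
sqrt(r + g(T(5, 1), 96)) = sqrt(572 + 113) = sqrt(685)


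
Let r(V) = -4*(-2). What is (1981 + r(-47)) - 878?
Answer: 1111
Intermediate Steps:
r(V) = 8
(1981 + r(-47)) - 878 = (1981 + 8) - 878 = 1989 - 878 = 1111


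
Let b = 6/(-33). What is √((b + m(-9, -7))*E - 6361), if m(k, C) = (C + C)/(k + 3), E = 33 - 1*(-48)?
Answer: I*√748594/11 ≈ 78.656*I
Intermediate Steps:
E = 81 (E = 33 + 48 = 81)
m(k, C) = 2*C/(3 + k) (m(k, C) = (2*C)/(3 + k) = 2*C/(3 + k))
b = -2/11 (b = 6*(-1/33) = -2/11 ≈ -0.18182)
√((b + m(-9, -7))*E - 6361) = √((-2/11 + 2*(-7)/(3 - 9))*81 - 6361) = √((-2/11 + 2*(-7)/(-6))*81 - 6361) = √((-2/11 + 2*(-7)*(-⅙))*81 - 6361) = √((-2/11 + 7/3)*81 - 6361) = √((71/33)*81 - 6361) = √(1917/11 - 6361) = √(-68054/11) = I*√748594/11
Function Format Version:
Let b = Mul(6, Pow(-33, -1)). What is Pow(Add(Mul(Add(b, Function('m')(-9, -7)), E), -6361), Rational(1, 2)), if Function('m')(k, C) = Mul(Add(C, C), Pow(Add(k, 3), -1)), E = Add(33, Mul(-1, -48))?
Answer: Mul(Rational(1, 11), I, Pow(748594, Rational(1, 2))) ≈ Mul(78.656, I)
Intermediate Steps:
E = 81 (E = Add(33, 48) = 81)
Function('m')(k, C) = Mul(2, C, Pow(Add(3, k), -1)) (Function('m')(k, C) = Mul(Mul(2, C), Pow(Add(3, k), -1)) = Mul(2, C, Pow(Add(3, k), -1)))
b = Rational(-2, 11) (b = Mul(6, Rational(-1, 33)) = Rational(-2, 11) ≈ -0.18182)
Pow(Add(Mul(Add(b, Function('m')(-9, -7)), E), -6361), Rational(1, 2)) = Pow(Add(Mul(Add(Rational(-2, 11), Mul(2, -7, Pow(Add(3, -9), -1))), 81), -6361), Rational(1, 2)) = Pow(Add(Mul(Add(Rational(-2, 11), Mul(2, -7, Pow(-6, -1))), 81), -6361), Rational(1, 2)) = Pow(Add(Mul(Add(Rational(-2, 11), Mul(2, -7, Rational(-1, 6))), 81), -6361), Rational(1, 2)) = Pow(Add(Mul(Add(Rational(-2, 11), Rational(7, 3)), 81), -6361), Rational(1, 2)) = Pow(Add(Mul(Rational(71, 33), 81), -6361), Rational(1, 2)) = Pow(Add(Rational(1917, 11), -6361), Rational(1, 2)) = Pow(Rational(-68054, 11), Rational(1, 2)) = Mul(Rational(1, 11), I, Pow(748594, Rational(1, 2)))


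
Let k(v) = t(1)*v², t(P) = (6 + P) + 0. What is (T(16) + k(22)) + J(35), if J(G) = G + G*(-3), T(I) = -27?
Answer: 3291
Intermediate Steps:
t(P) = 6 + P
k(v) = 7*v² (k(v) = (6 + 1)*v² = 7*v²)
J(G) = -2*G (J(G) = G - 3*G = -2*G)
(T(16) + k(22)) + J(35) = (-27 + 7*22²) - 2*35 = (-27 + 7*484) - 70 = (-27 + 3388) - 70 = 3361 - 70 = 3291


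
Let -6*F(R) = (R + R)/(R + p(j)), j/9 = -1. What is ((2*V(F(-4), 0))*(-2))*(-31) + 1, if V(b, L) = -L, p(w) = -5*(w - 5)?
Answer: 1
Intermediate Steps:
j = -9 (j = 9*(-1) = -9)
p(w) = 25 - 5*w (p(w) = -5*(-5 + w) = 25 - 5*w)
F(R) = -R/(3*(70 + R)) (F(R) = -(R + R)/(6*(R + (25 - 5*(-9)))) = -2*R/(6*(R + (25 + 45))) = -2*R/(6*(R + 70)) = -2*R/(6*(70 + R)) = -R/(3*(70 + R)))
((2*V(F(-4), 0))*(-2))*(-31) + 1 = ((2*(-1*0))*(-2))*(-31) + 1 = ((2*0)*(-2))*(-31) + 1 = (0*(-2))*(-31) + 1 = 0*(-31) + 1 = 0 + 1 = 1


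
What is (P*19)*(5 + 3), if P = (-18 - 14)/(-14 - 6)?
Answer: 1216/5 ≈ 243.20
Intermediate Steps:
P = 8/5 (P = -32/(-20) = -32*(-1/20) = 8/5 ≈ 1.6000)
(P*19)*(5 + 3) = ((8/5)*19)*(5 + 3) = (152/5)*8 = 1216/5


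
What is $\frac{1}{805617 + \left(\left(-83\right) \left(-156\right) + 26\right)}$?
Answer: $\frac{1}{818591} \approx 1.2216 \cdot 10^{-6}$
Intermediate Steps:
$\frac{1}{805617 + \left(\left(-83\right) \left(-156\right) + 26\right)} = \frac{1}{805617 + \left(12948 + 26\right)} = \frac{1}{805617 + 12974} = \frac{1}{818591}$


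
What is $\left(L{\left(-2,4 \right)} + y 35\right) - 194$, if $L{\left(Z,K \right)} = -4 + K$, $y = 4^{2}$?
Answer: $366$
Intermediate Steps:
$y = 16$
$\left(L{\left(-2,4 \right)} + y 35\right) - 194 = \left(\left(-4 + 4\right) + 16 \cdot 35\right) - 194 = \left(0 + 560\right) - 194 = 560 - 194 = 366$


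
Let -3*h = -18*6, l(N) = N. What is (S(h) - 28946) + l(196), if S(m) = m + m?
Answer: -28678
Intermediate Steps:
h = 36 (h = -(-6)*6 = -⅓*(-108) = 36)
S(m) = 2*m
(S(h) - 28946) + l(196) = (2*36 - 28946) + 196 = (72 - 28946) + 196 = -28874 + 196 = -28678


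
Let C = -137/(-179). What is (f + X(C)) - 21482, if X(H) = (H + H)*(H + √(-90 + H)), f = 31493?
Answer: 320799989/32041 + 274*I*√2859167/32041 ≈ 10012.0 + 14.46*I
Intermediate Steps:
C = 137/179 (C = -137*(-1/179) = 137/179 ≈ 0.76536)
X(H) = 2*H*(H + √(-90 + H)) (X(H) = (2*H)*(H + √(-90 + H)) = 2*H*(H + √(-90 + H)))
(f + X(C)) - 21482 = (31493 + 2*(137/179)*(137/179 + √(-90 + 137/179))) - 21482 = (31493 + 2*(137/179)*(137/179 + √(-15973/179))) - 21482 = (31493 + 2*(137/179)*(137/179 + I*√2859167/179)) - 21482 = (31493 + (37538/32041 + 274*I*√2859167/32041)) - 21482 = (1009104751/32041 + 274*I*√2859167/32041) - 21482 = 320799989/32041 + 274*I*√2859167/32041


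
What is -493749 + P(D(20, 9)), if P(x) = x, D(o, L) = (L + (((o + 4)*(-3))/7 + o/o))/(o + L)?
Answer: -100231049/203 ≈ -4.9375e+5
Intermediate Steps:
D(o, L) = (-5/7 + L - 3*o/7)/(L + o) (D(o, L) = (L + (((4 + o)*(-3))*(⅐) + 1))/(L + o) = (L + ((-12 - 3*o)*(⅐) + 1))/(L + o) = (L + ((-12/7 - 3*o/7) + 1))/(L + o) = (L + (-5/7 - 3*o/7))/(L + o) = (-5/7 + L - 3*o/7)/(L + o))
-493749 + P(D(20, 9)) = -493749 + (-5/7 + 9 - 3/7*20)/(9 + 20) = -493749 + (-5/7 + 9 - 60/7)/29 = -493749 + (1/29)*(-2/7) = -493749 - 2/203 = -100231049/203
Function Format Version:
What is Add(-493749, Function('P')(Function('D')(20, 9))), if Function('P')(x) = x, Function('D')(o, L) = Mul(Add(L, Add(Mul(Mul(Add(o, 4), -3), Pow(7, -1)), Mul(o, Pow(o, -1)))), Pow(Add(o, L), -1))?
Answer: Rational(-100231049, 203) ≈ -4.9375e+5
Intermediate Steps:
Function('D')(o, L) = Mul(Pow(Add(L, o), -1), Add(Rational(-5, 7), L, Mul(Rational(-3, 7), o))) (Function('D')(o, L) = Mul(Add(L, Add(Mul(Mul(Add(4, o), -3), Rational(1, 7)), 1)), Pow(Add(L, o), -1)) = Mul(Add(L, Add(Mul(Add(-12, Mul(-3, o)), Rational(1, 7)), 1)), Pow(Add(L, o), -1)) = Mul(Add(L, Add(Add(Rational(-12, 7), Mul(Rational(-3, 7), o)), 1)), Pow(Add(L, o), -1)) = Mul(Add(L, Add(Rational(-5, 7), Mul(Rational(-3, 7), o))), Pow(Add(L, o), -1)) = Mul(Add(Rational(-5, 7), L, Mul(Rational(-3, 7), o)), Pow(Add(L, o), -1)) = Mul(Pow(Add(L, o), -1), Add(Rational(-5, 7), L, Mul(Rational(-3, 7), o))))
Add(-493749, Function('P')(Function('D')(20, 9))) = Add(-493749, Mul(Pow(Add(9, 20), -1), Add(Rational(-5, 7), 9, Mul(Rational(-3, 7), 20)))) = Add(-493749, Mul(Pow(29, -1), Add(Rational(-5, 7), 9, Rational(-60, 7)))) = Add(-493749, Mul(Rational(1, 29), Rational(-2, 7))) = Add(-493749, Rational(-2, 203)) = Rational(-100231049, 203)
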